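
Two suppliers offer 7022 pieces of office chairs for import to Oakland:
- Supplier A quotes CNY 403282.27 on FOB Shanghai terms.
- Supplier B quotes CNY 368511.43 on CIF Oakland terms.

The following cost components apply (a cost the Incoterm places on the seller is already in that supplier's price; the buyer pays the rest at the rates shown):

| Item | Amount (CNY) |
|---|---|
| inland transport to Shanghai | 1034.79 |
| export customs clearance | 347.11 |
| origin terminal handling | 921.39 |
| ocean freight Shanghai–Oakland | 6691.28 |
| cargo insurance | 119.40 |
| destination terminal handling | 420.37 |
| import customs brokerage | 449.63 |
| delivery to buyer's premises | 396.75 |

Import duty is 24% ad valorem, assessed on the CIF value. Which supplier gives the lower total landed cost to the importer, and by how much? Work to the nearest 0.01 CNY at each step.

Supplier B is cheaper by CNY 51561.09

Supplier A (FOB):
CIF value = FOB price + freight + insurance = 403282.27 + 6691.28 + 119.40 = 410092.95
Import duty = 410092.95 × 24% = 98422.31
Buyer bears (A): 6691.28 + 119.40 + 420.37 + 449.63 + 396.75 = 8077.43
Landed cost (A) = invoice 403282.27 + 8077.43 + duty 98422.31 = 509782.01
Supplier B (CIF):
The CIF price already equals the CIF value: 368511.43
Import duty = 368511.43 × 24% = 88442.74
Buyer bears (B): 420.37 + 449.63 + 396.75 = 1266.75
Landed cost (B) = invoice 368511.43 + 1266.75 + duty 88442.74 = 458220.92
Difference = |509782.01 − 458220.92| = 51561.09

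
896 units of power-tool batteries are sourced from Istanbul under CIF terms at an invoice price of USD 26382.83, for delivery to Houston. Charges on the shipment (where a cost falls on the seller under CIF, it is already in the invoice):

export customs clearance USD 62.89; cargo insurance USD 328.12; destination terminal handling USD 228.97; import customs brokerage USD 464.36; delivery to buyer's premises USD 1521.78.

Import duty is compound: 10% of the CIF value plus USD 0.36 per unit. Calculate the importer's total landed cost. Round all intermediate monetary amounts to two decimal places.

CIF: the seller pays costs through ocean freight and marine insurance to the destination port.
Already in the invoice (seller's account under CIF): export clearance, insurance — exclude.
The CIF price already equals the CIF value: 26382.83
Ad valorem component: 26382.83 × 10% = 2638.28
Specific component: 896 × 0.36 = 322.56
Import duty = 2638.28 + 322.56 = 2960.84
Buyer bears: destination terminal 228.97 + brokerage 464.36 + delivery 1521.78 + duty 2960.84 = 5175.95
Landed cost = invoice 26382.83 + 5175.95 = 31558.78

Total landed cost: USD 31558.78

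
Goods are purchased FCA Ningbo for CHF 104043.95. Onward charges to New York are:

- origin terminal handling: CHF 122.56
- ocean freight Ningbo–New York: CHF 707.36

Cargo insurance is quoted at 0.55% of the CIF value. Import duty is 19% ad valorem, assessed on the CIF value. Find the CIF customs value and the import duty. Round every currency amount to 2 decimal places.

Let C be the CIF value. C = FCA price + pre-shipment costs + freight + 0.55% × C
C − 0.55% × C = 104043.95 + 122.56 + 707.36
0.9945 × C = 104873.87
C = 104873.87 / 0.9945 = 105453.87
Insurance premium = 0.55% × 105453.87 = 580.00
Import duty = 105453.87 × 19% = 20036.24

CIF value: CHF 105453.87; import duty: CHF 20036.24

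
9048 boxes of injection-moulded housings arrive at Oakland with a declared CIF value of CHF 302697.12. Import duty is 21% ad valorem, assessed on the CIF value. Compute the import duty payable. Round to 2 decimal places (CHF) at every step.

Import duty: CHF 63566.40

Import duty = 302697.12 × 21% = 63566.40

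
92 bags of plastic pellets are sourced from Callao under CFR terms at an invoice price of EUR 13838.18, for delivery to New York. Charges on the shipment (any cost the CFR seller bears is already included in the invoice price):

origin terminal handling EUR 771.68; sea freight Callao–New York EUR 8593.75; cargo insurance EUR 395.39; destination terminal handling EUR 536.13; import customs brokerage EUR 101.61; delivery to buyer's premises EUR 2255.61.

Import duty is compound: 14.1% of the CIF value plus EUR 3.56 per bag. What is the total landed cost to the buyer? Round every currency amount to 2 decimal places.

CFR: the seller pays costs through ocean freight to the destination port, but not insurance.
Already in the invoice (seller's account under CFR): origin terminal, freight — exclude.
CIF value = CFR price + insurance = 13838.18 + 395.39 = 14233.57
Ad valorem component: 14233.57 × 14.1% = 2006.93
Specific component: 92 × 3.56 = 327.52
Import duty = 2006.93 + 327.52 = 2334.45
Buyer bears: insurance 395.39 + destination terminal 536.13 + brokerage 101.61 + delivery 2255.61 + duty 2334.45 = 5623.19
Landed cost = invoice 13838.18 + 5623.19 = 19461.37

Total landed cost: EUR 19461.37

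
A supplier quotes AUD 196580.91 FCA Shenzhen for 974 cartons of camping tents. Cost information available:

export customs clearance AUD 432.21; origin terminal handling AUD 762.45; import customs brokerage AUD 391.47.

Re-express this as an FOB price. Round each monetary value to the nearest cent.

FOB price: AUD 197343.36

Not relevant to the conversion: export clearance — on the seller under both FCA and FOB; already in the FCA price and stays in the FOB price. brokerage — on the buyer under both terms; not part of either seller's price.
From FCA to FOB, the seller additionally bears: origin terminal.
FOB price = 196580.91 + 762.45 = 197343.36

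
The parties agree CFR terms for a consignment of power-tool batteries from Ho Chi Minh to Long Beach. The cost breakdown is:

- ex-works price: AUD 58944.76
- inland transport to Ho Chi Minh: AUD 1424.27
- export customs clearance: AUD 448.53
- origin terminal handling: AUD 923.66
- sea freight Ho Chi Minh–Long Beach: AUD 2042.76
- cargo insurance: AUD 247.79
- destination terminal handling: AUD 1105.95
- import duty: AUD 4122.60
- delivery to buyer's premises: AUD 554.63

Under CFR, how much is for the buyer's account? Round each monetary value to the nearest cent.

CFR: the seller pays costs through ocean freight to the destination port, but not insurance.
Seller's account: goods 58944.76 + inland to port 1424.27 + export clearance 448.53 + origin terminal 923.66 + freight 2042.76 = 63783.98
Buyer's account: insurance 247.79 + destination terminal 1105.95 + duty 4122.60 + delivery 554.63 = 6030.97

Buyer's account: AUD 6030.97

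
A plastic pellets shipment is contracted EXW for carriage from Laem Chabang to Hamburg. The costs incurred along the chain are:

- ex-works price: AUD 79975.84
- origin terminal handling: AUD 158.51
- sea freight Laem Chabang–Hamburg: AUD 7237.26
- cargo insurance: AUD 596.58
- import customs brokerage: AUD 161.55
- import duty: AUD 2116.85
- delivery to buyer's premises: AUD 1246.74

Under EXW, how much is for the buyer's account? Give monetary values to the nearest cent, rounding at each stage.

EXW: the seller makes goods available at their premises; the buyer bears all onward costs.
Seller's account: goods 79975.84 = 79975.84
Buyer's account: origin terminal 158.51 + freight 7237.26 + insurance 596.58 + brokerage 161.55 + duty 2116.85 + delivery 1246.74 = 11517.49

Buyer's account: AUD 11517.49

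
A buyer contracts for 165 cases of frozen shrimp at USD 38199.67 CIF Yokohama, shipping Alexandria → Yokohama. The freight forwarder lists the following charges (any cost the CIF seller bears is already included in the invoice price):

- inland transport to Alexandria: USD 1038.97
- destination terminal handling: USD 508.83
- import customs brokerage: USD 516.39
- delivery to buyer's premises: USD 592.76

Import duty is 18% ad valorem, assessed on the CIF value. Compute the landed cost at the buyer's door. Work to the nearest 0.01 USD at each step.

Total landed cost: USD 46693.59

CIF: the seller pays costs through ocean freight and marine insurance to the destination port.
Already in the invoice (seller's account under CIF): inland to port — exclude.
The CIF price already equals the CIF value: 38199.67
Import duty = 38199.67 × 18% = 6875.94
Buyer bears: destination terminal 508.83 + brokerage 516.39 + delivery 592.76 + duty 6875.94 = 8493.92
Landed cost = invoice 38199.67 + 8493.92 = 46693.59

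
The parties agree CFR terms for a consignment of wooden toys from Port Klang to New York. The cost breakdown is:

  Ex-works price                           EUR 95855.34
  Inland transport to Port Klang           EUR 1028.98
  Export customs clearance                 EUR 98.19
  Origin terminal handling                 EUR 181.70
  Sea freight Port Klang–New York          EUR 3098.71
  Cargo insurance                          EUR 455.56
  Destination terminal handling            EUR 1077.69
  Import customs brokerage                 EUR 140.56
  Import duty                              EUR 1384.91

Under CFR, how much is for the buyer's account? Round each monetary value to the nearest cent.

Buyer's account: EUR 3058.72

CFR: the seller pays costs through ocean freight to the destination port, but not insurance.
Seller's account: goods 95855.34 + inland to port 1028.98 + export clearance 98.19 + origin terminal 181.70 + freight 3098.71 = 100262.92
Buyer's account: insurance 455.56 + destination terminal 1077.69 + brokerage 140.56 + duty 1384.91 = 3058.72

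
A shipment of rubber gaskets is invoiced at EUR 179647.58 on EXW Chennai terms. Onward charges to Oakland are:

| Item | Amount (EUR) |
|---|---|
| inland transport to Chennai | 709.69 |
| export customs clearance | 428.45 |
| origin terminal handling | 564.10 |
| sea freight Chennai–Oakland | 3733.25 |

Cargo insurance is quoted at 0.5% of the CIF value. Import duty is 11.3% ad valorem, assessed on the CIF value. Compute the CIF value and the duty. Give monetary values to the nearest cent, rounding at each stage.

Let C be the CIF value. C = EXW price + pre-shipment costs + freight + 0.5% × C
C − 0.5% × C = 179647.58 + 709.69 + 428.45 + 564.10 + 3733.25
0.995 × C = 185083.07
C = 185083.07 / 0.995 = 186013.14
Insurance premium = 0.5% × 186013.14 = 930.07
Import duty = 186013.14 × 11.3% = 21019.48

CIF value: EUR 186013.14; import duty: EUR 21019.48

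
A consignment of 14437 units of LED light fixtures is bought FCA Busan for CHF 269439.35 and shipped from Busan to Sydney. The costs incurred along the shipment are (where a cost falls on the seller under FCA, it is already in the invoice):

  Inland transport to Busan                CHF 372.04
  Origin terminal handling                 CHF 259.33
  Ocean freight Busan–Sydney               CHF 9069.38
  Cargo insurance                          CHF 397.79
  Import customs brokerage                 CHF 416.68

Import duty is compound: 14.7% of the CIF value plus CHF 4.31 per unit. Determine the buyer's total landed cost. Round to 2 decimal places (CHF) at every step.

FCA: the seller delivers export-cleared goods to the carrier; the buyer bears costs from that point.
Already in the invoice (seller's account under FCA): inland to port — exclude.
CIF value = FCA price + origin terminal + freight + insurance = 269439.35 + 259.33 + 9069.38 + 397.79 = 279165.85
Ad valorem component: 279165.85 × 14.7% = 41037.38
Specific component: 14437 × 4.31 = 62223.47
Import duty = 41037.38 + 62223.47 = 103260.85
Buyer bears: origin terminal 259.33 + freight 9069.38 + insurance 397.79 + brokerage 416.68 + duty 103260.85 = 113404.03
Landed cost = invoice 269439.35 + 113404.03 = 382843.38

Total landed cost: CHF 382843.38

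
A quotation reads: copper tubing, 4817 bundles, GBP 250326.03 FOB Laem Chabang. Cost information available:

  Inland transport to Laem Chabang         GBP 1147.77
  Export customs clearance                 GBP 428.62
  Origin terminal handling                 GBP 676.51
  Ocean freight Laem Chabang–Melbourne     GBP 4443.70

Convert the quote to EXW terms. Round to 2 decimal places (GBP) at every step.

Not relevant to the conversion: freight — on the buyer under both terms; not part of either seller's price.
From FOB to EXW, the seller no longer bears: inland to port, export clearance, origin terminal.
EXW price = 250326.03 − 1147.77 − 428.62 − 676.51 = 248073.13

EXW price: GBP 248073.13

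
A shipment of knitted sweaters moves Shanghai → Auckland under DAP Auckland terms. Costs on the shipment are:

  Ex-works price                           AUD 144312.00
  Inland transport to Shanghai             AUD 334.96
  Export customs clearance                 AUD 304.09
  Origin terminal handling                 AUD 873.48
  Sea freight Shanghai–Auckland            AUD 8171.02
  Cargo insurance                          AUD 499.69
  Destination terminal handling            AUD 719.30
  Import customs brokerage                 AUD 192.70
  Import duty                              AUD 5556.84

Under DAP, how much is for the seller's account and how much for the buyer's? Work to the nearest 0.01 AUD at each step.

DAP: the seller bears all costs to the named destination except import duty and clearance.
Seller's account: goods 144312.00 + inland to port 334.96 + export clearance 304.09 + origin terminal 873.48 + freight 8171.02 + insurance 499.69 + destination terminal 719.30 = 155214.54
Buyer's account: brokerage 192.70 + duty 5556.84 = 5749.54

Seller: AUD 155214.54; buyer: AUD 5749.54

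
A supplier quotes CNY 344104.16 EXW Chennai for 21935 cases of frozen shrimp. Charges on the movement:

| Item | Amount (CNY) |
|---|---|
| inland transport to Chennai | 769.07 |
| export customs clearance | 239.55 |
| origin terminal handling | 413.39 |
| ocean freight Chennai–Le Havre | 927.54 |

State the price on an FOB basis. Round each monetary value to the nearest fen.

Not relevant to the conversion: freight — on the buyer under both terms; not part of either seller's price.
From EXW to FOB, the seller additionally bears: inland to port, export clearance, origin terminal.
FOB price = 344104.16 + 769.07 + 239.55 + 413.39 = 345526.17

FOB price: CNY 345526.17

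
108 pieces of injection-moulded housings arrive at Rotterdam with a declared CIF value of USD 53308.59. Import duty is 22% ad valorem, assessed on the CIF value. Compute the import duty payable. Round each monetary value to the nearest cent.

Import duty: USD 11727.89

Import duty = 53308.59 × 22% = 11727.89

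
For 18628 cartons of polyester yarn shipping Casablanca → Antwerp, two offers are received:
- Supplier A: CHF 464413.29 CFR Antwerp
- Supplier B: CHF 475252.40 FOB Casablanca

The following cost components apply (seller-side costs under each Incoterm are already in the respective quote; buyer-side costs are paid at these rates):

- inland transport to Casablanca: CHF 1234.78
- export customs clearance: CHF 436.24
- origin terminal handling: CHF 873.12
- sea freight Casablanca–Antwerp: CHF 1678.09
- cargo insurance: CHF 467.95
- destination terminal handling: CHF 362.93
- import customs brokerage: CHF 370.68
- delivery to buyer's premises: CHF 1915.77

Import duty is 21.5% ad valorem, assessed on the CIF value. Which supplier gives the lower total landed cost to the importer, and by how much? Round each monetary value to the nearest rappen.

Supplier A is cheaper by CHF 15208.39

Supplier A (CFR):
CIF value = CFR price + insurance = 464413.29 + 467.95 = 464881.24
Import duty = 464881.24 × 21.5% = 99949.47
Buyer bears (A): 467.95 + 362.93 + 370.68 + 1915.77 = 3117.33
Landed cost (A) = invoice 464413.29 + 3117.33 + duty 99949.47 = 567480.09
Supplier B (FOB):
CIF value = FOB price + freight + insurance = 475252.40 + 1678.09 + 467.95 = 477398.44
Import duty = 477398.44 × 21.5% = 102640.66
Buyer bears (B): 1678.09 + 467.95 + 362.93 + 370.68 + 1915.77 = 4795.42
Landed cost (B) = invoice 475252.40 + 4795.42 + duty 102640.66 = 582688.48
Difference = |567480.09 − 582688.48| = 15208.39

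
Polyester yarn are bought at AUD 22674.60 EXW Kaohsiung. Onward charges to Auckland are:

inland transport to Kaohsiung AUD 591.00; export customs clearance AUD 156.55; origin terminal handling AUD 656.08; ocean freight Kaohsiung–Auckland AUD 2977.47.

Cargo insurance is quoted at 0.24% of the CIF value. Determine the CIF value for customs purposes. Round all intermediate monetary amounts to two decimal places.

CIF value: AUD 27120.79

Let C be the CIF value. C = EXW price + pre-shipment costs + freight + 0.24% × C
C − 0.24% × C = 22674.60 + 591.00 + 156.55 + 656.08 + 2977.47
0.9976 × C = 27055.70
C = 27055.70 / 0.9976 = 27120.79
Insurance premium = 0.24% × 27120.79 = 65.09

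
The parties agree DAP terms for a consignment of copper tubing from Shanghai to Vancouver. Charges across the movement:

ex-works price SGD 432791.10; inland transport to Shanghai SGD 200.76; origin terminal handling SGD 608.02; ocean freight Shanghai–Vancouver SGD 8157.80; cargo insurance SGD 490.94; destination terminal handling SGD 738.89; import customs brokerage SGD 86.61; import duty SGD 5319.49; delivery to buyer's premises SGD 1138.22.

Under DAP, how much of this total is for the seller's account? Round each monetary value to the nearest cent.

Seller's account: SGD 444125.73

DAP: the seller bears all costs to the named destination except import duty and clearance.
Seller's account: goods 432791.10 + inland to port 200.76 + origin terminal 608.02 + freight 8157.80 + insurance 490.94 + destination terminal 738.89 + delivery 1138.22 = 444125.73
Buyer's account: brokerage 86.61 + duty 5319.49 = 5406.10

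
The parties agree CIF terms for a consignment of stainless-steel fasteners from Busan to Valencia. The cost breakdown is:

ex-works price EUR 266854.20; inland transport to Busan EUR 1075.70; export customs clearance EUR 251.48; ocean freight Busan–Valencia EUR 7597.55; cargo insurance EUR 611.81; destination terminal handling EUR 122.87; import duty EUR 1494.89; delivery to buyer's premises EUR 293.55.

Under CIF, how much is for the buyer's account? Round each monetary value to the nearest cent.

Buyer's account: EUR 1911.31

CIF: the seller pays costs through ocean freight and marine insurance to the destination port.
Seller's account: goods 266854.20 + inland to port 1075.70 + export clearance 251.48 + freight 7597.55 + insurance 611.81 = 276390.74
Buyer's account: destination terminal 122.87 + duty 1494.89 + delivery 293.55 = 1911.31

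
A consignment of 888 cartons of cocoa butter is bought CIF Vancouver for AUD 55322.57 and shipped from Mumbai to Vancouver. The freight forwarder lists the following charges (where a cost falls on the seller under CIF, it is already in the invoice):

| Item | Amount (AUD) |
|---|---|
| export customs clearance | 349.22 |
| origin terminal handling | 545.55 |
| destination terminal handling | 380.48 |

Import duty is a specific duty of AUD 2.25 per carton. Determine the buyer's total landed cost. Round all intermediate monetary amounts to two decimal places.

Total landed cost: AUD 57701.05

CIF: the seller pays costs through ocean freight and marine insurance to the destination port.
Already in the invoice (seller's account under CIF): export clearance, origin terminal — exclude.
The CIF price already equals the CIF value: 55322.57
Import duty = 888 × 2.25 = 1998.00
Buyer bears: destination terminal 380.48 + duty 1998.00 = 2378.48
Landed cost = invoice 55322.57 + 2378.48 = 57701.05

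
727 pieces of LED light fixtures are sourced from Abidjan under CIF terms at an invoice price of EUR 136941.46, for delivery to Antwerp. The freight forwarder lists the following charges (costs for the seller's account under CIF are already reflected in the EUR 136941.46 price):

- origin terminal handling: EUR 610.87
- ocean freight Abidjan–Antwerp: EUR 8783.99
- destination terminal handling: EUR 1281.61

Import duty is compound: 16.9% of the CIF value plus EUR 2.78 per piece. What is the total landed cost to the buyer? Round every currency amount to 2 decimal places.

Total landed cost: EUR 163387.24

CIF: the seller pays costs through ocean freight and marine insurance to the destination port.
Already in the invoice (seller's account under CIF): origin terminal, freight — exclude.
The CIF price already equals the CIF value: 136941.46
Ad valorem component: 136941.46 × 16.9% = 23143.11
Specific component: 727 × 2.78 = 2021.06
Import duty = 23143.11 + 2021.06 = 25164.17
Buyer bears: destination terminal 1281.61 + duty 25164.17 = 26445.78
Landed cost = invoice 136941.46 + 26445.78 = 163387.24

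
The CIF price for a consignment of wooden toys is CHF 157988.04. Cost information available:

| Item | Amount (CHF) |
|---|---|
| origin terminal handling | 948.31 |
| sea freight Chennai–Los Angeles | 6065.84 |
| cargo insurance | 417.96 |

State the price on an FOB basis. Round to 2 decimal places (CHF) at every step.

FOB price: CHF 151504.24

Not relevant to the conversion: origin terminal — on the seller under both CIF and FOB; already in the CIF price and stays in the FOB price.
From CIF to FOB, the seller no longer bears: freight, insurance.
FOB price = 157988.04 − 6065.84 − 417.96 = 151504.24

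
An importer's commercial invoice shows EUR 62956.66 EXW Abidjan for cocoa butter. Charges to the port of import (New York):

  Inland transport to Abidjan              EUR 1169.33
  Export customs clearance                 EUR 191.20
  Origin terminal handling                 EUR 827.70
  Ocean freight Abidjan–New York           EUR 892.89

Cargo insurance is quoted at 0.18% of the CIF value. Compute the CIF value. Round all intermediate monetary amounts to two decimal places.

CIF value: EUR 66156.86

Let C be the CIF value. C = EXW price + pre-shipment costs + freight + 0.18% × C
C − 0.18% × C = 62956.66 + 1169.33 + 191.20 + 827.70 + 892.89
0.9982 × C = 66037.78
C = 66037.78 / 0.9982 = 66156.86
Insurance premium = 0.18% × 66156.86 = 119.08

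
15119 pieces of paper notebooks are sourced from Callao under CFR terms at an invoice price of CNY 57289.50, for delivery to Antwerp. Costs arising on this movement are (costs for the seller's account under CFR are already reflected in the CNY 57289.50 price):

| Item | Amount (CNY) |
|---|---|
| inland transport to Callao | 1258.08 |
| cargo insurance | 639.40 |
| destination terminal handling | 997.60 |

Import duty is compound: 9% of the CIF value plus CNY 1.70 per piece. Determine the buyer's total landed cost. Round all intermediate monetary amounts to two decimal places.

Total landed cost: CNY 89842.40

CFR: the seller pays costs through ocean freight to the destination port, but not insurance.
Already in the invoice (seller's account under CFR): inland to port — exclude.
CIF value = CFR price + insurance = 57289.50 + 639.40 = 57928.90
Ad valorem component: 57928.90 × 9% = 5213.60
Specific component: 15119 × 1.70 = 25702.30
Import duty = 5213.60 + 25702.30 = 30915.90
Buyer bears: insurance 639.40 + destination terminal 997.60 + duty 30915.90 = 32552.90
Landed cost = invoice 57289.50 + 32552.90 = 89842.40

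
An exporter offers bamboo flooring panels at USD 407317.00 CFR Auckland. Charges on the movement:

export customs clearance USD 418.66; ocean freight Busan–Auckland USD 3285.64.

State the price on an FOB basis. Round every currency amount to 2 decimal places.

FOB price: USD 404031.36

Not relevant to the conversion: export clearance — on the seller under both CFR and FOB; already in the CFR price and stays in the FOB price.
From CFR to FOB, the seller no longer bears: freight.
FOB price = 407317.00 − 3285.64 = 404031.36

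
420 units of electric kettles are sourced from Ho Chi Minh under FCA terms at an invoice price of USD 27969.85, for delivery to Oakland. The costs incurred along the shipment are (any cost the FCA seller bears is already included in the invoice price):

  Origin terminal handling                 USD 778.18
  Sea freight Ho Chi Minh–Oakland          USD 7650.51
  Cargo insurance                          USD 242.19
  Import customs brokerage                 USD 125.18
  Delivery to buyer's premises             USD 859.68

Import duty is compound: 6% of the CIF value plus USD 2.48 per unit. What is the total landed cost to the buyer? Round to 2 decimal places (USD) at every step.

FCA: the seller delivers export-cleared goods to the carrier; the buyer bears costs from that point.
CIF value = FCA price + origin terminal + freight + insurance = 27969.85 + 778.18 + 7650.51 + 242.19 = 36640.73
Ad valorem component: 36640.73 × 6% = 2198.44
Specific component: 420 × 2.48 = 1041.60
Import duty = 2198.44 + 1041.60 = 3240.04
Buyer bears: origin terminal 778.18 + freight 7650.51 + insurance 242.19 + brokerage 125.18 + delivery 859.68 + duty 3240.04 = 12895.78
Landed cost = invoice 27969.85 + 12895.78 = 40865.63

Total landed cost: USD 40865.63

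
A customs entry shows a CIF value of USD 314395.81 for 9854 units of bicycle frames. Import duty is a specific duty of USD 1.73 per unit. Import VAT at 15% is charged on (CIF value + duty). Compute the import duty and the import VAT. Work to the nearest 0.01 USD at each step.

Import duty: USD 17047.42; import VAT: USD 49716.48

Import duty = 9854 × 1.73 = 17047.42
VAT base = CIF + duty = 314395.81 + 17047.42 = 331443.23
Import VAT = 331443.23 × 15% = 49716.48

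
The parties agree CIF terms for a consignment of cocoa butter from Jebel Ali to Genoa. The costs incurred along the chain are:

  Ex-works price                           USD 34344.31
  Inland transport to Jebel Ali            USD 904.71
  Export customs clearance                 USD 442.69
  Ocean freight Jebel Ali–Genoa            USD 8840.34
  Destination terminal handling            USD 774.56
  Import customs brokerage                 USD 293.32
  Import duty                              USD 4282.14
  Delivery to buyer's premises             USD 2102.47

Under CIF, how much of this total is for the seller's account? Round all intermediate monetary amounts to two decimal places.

Seller's account: USD 44532.05

CIF: the seller pays costs through ocean freight and marine insurance to the destination port.
Seller's account: goods 34344.31 + inland to port 904.71 + export clearance 442.69 + freight 8840.34 = 44532.05
Buyer's account: destination terminal 774.56 + brokerage 293.32 + duty 4282.14 + delivery 2102.47 = 7452.49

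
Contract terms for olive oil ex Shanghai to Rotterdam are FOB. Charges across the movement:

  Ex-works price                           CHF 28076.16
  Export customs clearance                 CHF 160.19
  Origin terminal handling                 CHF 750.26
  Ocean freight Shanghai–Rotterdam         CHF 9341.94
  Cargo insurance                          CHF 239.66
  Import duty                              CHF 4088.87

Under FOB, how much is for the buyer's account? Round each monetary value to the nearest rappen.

Buyer's account: CHF 13670.47

FOB: the seller bears costs until goods are on board at the origin port; the buyer bears freight, insurance and all costs thereafter.
Seller's account: goods 28076.16 + export clearance 160.19 + origin terminal 750.26 = 28986.61
Buyer's account: freight 9341.94 + insurance 239.66 + duty 4088.87 = 13670.47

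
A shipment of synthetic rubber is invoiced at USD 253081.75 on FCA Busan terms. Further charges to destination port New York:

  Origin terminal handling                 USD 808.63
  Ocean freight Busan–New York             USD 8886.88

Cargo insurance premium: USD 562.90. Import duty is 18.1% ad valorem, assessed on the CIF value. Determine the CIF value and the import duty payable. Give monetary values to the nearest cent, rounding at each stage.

CIF value: USD 263340.16; import duty: USD 47664.57

CIF = FCA price + pre-shipment costs + freight + insurance
CIF = 253081.75 + 808.63 + 8886.88 + 562.90 = 263340.16
Import duty = 263340.16 × 18.1% = 47664.57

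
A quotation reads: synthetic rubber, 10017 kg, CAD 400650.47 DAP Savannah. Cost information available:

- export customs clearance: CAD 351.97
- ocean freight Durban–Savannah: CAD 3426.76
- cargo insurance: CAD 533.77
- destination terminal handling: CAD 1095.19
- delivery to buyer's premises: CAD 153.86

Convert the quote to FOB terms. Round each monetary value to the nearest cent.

Not relevant to the conversion: export clearance — on the seller under both DAP and FOB; already in the DAP price and stays in the FOB price.
From DAP to FOB, the seller no longer bears: freight, insurance, destination terminal, delivery.
FOB price = 400650.47 − 3426.76 − 533.77 − 1095.19 − 153.86 = 395440.89

FOB price: CAD 395440.89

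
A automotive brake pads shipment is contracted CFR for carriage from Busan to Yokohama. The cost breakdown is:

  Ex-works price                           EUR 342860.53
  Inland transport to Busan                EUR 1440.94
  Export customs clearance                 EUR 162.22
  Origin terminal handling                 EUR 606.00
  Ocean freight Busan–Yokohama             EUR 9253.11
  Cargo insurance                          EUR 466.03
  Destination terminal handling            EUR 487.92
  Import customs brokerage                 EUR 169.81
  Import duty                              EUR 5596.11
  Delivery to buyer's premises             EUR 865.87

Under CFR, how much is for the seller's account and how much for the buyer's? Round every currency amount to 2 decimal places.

CFR: the seller pays costs through ocean freight to the destination port, but not insurance.
Seller's account: goods 342860.53 + inland to port 1440.94 + export clearance 162.22 + origin terminal 606.00 + freight 9253.11 = 354322.80
Buyer's account: insurance 466.03 + destination terminal 487.92 + brokerage 169.81 + duty 5596.11 + delivery 865.87 = 7585.74

Seller: EUR 354322.80; buyer: EUR 7585.74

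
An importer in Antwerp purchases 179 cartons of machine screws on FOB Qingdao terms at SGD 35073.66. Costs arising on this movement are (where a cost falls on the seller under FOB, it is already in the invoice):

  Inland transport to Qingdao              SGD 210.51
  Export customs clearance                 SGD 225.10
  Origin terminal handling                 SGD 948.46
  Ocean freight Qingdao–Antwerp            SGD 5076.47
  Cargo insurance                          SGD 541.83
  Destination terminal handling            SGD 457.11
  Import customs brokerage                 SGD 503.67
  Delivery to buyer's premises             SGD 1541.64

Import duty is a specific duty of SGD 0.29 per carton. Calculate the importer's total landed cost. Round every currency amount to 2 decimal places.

FOB: the seller bears costs until goods are on board at the origin port; the buyer bears freight, insurance and all costs thereafter.
Already in the invoice (seller's account under FOB): inland to port, export clearance, origin terminal — exclude.
CIF value = FOB price + freight + insurance = 35073.66 + 5076.47 + 541.83 = 40691.96
Import duty = 179 × 0.29 = 51.91
Buyer bears: freight 5076.47 + insurance 541.83 + destination terminal 457.11 + brokerage 503.67 + delivery 1541.64 + duty 51.91 = 8172.63
Landed cost = invoice 35073.66 + 8172.63 = 43246.29

Total landed cost: SGD 43246.29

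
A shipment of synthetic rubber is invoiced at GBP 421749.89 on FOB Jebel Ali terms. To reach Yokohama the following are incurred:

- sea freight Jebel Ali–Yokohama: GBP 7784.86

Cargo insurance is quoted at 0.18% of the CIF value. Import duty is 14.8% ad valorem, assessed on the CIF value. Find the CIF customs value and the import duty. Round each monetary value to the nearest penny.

CIF value: GBP 430309.31; import duty: GBP 63685.78

Let C be the CIF value. C = FOB price + freight + 0.18% × C
C − 0.18% × C = 421749.89 + 7784.86
0.9982 × C = 429534.75
C = 429534.75 / 0.9982 = 430309.31
Insurance premium = 0.18% × 430309.31 = 774.56
Import duty = 430309.31 × 14.8% = 63685.78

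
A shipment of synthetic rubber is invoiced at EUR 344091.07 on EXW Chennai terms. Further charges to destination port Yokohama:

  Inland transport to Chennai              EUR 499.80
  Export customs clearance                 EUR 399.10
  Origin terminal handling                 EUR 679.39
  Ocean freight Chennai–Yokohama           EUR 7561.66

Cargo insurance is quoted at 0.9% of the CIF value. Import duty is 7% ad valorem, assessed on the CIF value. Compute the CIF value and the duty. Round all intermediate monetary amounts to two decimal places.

Let C be the CIF value. C = EXW price + pre-shipment costs + freight + 0.9% × C
C − 0.9% × C = 344091.07 + 499.80 + 399.10 + 679.39 + 7561.66
0.991 × C = 353231.02
C = 353231.02 / 0.991 = 356438.97
Insurance premium = 0.9% × 356438.97 = 3207.95
Import duty = 356438.97 × 7% = 24950.73

CIF value: EUR 356438.97; import duty: EUR 24950.73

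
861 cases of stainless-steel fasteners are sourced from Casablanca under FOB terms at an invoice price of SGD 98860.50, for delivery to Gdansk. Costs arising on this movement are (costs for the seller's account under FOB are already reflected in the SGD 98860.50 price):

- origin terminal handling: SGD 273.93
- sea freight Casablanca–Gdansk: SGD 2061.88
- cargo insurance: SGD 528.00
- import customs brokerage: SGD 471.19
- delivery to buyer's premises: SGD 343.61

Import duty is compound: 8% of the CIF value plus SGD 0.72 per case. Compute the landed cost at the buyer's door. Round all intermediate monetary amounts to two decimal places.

Total landed cost: SGD 111001.13

FOB: the seller bears costs until goods are on board at the origin port; the buyer bears freight, insurance and all costs thereafter.
Already in the invoice (seller's account under FOB): origin terminal — exclude.
CIF value = FOB price + freight + insurance = 98860.50 + 2061.88 + 528.00 = 101450.38
Ad valorem component: 101450.38 × 8% = 8116.03
Specific component: 861 × 0.72 = 619.92
Import duty = 8116.03 + 619.92 = 8735.95
Buyer bears: freight 2061.88 + insurance 528.00 + brokerage 471.19 + delivery 343.61 + duty 8735.95 = 12140.63
Landed cost = invoice 98860.50 + 12140.63 = 111001.13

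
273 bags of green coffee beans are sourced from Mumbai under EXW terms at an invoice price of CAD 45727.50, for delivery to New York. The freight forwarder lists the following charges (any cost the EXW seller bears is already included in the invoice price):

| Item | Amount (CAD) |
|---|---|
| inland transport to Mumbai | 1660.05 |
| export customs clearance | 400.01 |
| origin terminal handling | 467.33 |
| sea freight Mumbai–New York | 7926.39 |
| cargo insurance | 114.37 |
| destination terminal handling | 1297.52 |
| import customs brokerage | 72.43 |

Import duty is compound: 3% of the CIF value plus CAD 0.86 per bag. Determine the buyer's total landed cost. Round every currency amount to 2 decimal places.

Total landed cost: CAD 59589.25

EXW: the seller makes goods available at their premises; the buyer bears all onward costs.
CIF value = EXW price + inland to port + export clearance + origin terminal + freight + insurance = 45727.50 + 1660.05 + 400.01 + 467.33 + 7926.39 + 114.37 = 56295.65
Ad valorem component: 56295.65 × 3% = 1688.87
Specific component: 273 × 0.86 = 234.78
Import duty = 1688.87 + 234.78 = 1923.65
Buyer bears: inland to port 1660.05 + export clearance 400.01 + origin terminal 467.33 + freight 7926.39 + insurance 114.37 + destination terminal 1297.52 + brokerage 72.43 + duty 1923.65 = 13861.75
Landed cost = invoice 45727.50 + 13861.75 = 59589.25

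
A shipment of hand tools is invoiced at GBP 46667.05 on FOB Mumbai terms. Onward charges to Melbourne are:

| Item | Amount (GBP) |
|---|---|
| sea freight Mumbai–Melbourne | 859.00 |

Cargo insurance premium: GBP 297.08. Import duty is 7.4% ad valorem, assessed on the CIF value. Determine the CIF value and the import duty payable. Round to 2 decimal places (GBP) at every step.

CIF = FOB price + freight + insurance
CIF = 46667.05 + 859.00 + 297.08 = 47823.13
Import duty = 47823.13 × 7.4% = 3538.91

CIF value: GBP 47823.13; import duty: GBP 3538.91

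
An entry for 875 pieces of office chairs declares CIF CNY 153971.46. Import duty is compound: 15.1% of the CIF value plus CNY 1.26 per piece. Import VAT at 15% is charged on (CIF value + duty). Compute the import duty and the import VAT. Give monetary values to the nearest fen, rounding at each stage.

Import duty: CNY 24352.19; import VAT: CNY 26748.55

Ad valorem component: 153971.46 × 15.1% = 23249.69
Specific component: 875 × 1.26 = 1102.50
Import duty = 23249.69 + 1102.50 = 24352.19
VAT base = CIF + duty = 153971.46 + 24352.19 = 178323.65
Import VAT = 178323.65 × 15% = 26748.55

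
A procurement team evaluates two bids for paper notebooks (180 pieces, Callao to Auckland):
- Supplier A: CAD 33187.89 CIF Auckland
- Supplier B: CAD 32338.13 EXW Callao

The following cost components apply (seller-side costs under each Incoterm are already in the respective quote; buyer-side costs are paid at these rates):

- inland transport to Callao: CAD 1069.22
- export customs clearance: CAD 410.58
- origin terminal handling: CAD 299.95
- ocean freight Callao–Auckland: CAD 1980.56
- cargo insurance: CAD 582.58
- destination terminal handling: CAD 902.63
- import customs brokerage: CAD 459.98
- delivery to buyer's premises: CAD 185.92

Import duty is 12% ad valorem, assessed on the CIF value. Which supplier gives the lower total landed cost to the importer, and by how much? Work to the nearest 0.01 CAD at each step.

Supplier A (CIF):
The CIF price already equals the CIF value: 33187.89
Import duty = 33187.89 × 12% = 3982.55
Buyer bears (A): 902.63 + 459.98 + 185.92 = 1548.53
Landed cost (A) = invoice 33187.89 + 1548.53 + duty 3982.55 = 38718.97
Supplier B (EXW):
CIF value = EXW price + inland to port + export clearance + origin terminal + freight + insurance = 32338.13 + 1069.22 + 410.58 + 299.95 + 1980.56 + 582.58 = 36681.02
Import duty = 36681.02 × 12% = 4401.72
Buyer bears (B): 1069.22 + 410.58 + 299.95 + 1980.56 + 582.58 + 902.63 + 459.98 + 185.92 = 5891.42
Landed cost (B) = invoice 32338.13 + 5891.42 + duty 4401.72 = 42631.27
Difference = |38718.97 − 42631.27| = 3912.30

Supplier A is cheaper by CAD 3912.30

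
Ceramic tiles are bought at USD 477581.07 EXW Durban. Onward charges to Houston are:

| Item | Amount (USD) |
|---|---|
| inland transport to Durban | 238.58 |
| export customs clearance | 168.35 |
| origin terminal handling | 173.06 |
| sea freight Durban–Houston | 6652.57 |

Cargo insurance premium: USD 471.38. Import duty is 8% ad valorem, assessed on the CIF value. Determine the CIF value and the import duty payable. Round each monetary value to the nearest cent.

CIF = EXW price + pre-shipment costs + freight + insurance
CIF = 477581.07 + 238.58 + 168.35 + 173.06 + 6652.57 + 471.38 = 485285.01
Import duty = 485285.01 × 8% = 38822.80

CIF value: USD 485285.01; import duty: USD 38822.80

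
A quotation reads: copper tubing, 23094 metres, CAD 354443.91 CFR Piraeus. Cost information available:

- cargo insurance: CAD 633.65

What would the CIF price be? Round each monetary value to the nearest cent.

From CFR to CIF, the seller additionally bears: insurance.
CIF price = 354443.91 + 633.65 = 355077.56

CIF price: CAD 355077.56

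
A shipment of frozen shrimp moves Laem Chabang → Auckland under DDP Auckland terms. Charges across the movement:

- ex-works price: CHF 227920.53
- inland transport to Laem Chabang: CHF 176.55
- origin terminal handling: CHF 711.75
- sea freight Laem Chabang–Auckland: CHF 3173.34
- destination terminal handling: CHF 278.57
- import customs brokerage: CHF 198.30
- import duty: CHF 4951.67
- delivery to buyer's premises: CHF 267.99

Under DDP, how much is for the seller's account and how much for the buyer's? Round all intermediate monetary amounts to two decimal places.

DDP: the seller bears all costs including import duty.
Seller's account: goods 227920.53 + inland to port 176.55 + origin terminal 711.75 + freight 3173.34 + destination terminal 278.57 + brokerage 198.30 + duty 4951.67 + delivery 267.99 = 237678.70
Buyer's account: 0.00

Seller: CHF 237678.70; buyer: CHF 0.00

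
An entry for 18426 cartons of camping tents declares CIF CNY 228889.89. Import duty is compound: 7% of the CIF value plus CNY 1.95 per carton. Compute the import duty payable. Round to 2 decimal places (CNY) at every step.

Import duty: CNY 51952.99

Ad valorem component: 228889.89 × 7% = 16022.29
Specific component: 18426 × 1.95 = 35930.70
Import duty = 16022.29 + 35930.70 = 51952.99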